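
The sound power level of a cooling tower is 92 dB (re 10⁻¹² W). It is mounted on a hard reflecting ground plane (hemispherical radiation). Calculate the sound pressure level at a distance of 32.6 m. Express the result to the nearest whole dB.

L_p = L_w − 10·log₁₀(2π·r²) with r = 32.6 m.
2π·r² = 6678 m², 10·log₁₀ of that is 38.246 dB.
L_p = 92 − 38.246 = 53.75 dB.

54 dB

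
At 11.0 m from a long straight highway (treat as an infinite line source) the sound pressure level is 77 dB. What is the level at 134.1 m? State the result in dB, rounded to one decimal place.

66.1 dB

Line-source attenuation: ΔL = 10·log₁₀(r₂/r₁) = 10·log₁₀(134.1/11.0) = 10.860 dB.
L₂ = 77 − 10·log₁₀(134.1/11.0) = 77 − 10.860 = 66.14 dB.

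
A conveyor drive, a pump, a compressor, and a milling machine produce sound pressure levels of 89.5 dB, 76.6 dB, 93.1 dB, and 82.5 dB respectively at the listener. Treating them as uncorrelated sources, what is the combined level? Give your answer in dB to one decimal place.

95.0 dB

For uncorrelated sources the intensities add, so convert each level to linear form, sum, and take 10·log₁₀ of the total.
Σ 10^(L/10) = 10^(89.5/10) + 10^(76.6/10) + 10^(93.1/10) + 10^(82.5/10) = 3.157e+09.
L_total = 10·log₁₀(3.157e+09) = 94.99 dB.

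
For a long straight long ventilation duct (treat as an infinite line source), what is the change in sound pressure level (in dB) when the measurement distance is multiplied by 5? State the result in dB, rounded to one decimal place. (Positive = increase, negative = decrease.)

-7.0 dB

A line source loses 3 dB per doubling of distance; generally ΔL = −10·log₁₀(r₂/r₁).
ΔL = −10·log₁₀(5) = -6.99 dB.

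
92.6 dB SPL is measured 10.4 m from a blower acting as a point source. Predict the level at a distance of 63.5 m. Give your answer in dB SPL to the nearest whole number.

77 dB SPL

Spherical spreading from a point source gives a 20·log₁₀(r₂/r₁) drop.
L₂ = 92.6 − 20·log₁₀(63.5/10.4) = 92.6 − 15.715 = 76.89 dB SPL.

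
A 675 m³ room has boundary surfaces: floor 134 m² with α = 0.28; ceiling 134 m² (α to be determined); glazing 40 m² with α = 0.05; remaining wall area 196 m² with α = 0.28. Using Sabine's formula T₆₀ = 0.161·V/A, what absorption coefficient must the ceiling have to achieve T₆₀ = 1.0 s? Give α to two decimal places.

0.11

From T₆₀ = 0.161·V/A, the target T₆₀ = 1.0 s needs A = 0.161·675/1.0 = 108.67 m².
Absorption from the other surfaces = 134·0.28 + 40·0.05 + 196·0.28 = 94.40 m², so the ceiling must supply 14.27 m² over 134 m².
α = 14.27/134 = 0.107.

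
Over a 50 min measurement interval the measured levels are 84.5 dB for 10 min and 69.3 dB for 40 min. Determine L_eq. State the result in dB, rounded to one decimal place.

The energy average is taken in the linear domain: L_eq = 10·log₁₀[(Σ tᵢ·10^(Lᵢ/10))/T], T = 50 min.
Σ tᵢ·10^(Lᵢ/10) = 10·10^(84.5/10) + 40·10^(69.3/10) = 3.159e+09.
L_eq = 10·log₁₀(3.159e+09/50) = 78.01 dB.

78.0 dB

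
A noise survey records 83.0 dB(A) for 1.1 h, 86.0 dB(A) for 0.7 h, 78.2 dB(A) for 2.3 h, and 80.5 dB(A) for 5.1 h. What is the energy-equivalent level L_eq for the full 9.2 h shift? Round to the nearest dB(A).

The energy average is taken in the linear domain: L_eq = 10·log₁₀[(Σ tᵢ·10^(Lᵢ/10))/T], T = 9.2 h.
Σ tᵢ·10^(Lᵢ/10) = 1.1·10^(83.0/10) + 0.7·10^(86.0/10) + 2.3·10^(78.2/10) + 5.1·10^(80.5/10) = 1.222e+09.
L_eq = 10·log₁₀(1.222e+09/9.2) = 81.23 dB(A).

81 dB(A)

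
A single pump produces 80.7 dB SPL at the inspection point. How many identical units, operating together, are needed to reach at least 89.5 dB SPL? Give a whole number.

8

The shortfall is 89.5 − 80.7 = 8.8 dB, and N units add 10·log₁₀ N, so need 10·log₁₀ N ≥ 8.8.
N ≥ 10^(8.8/10) = 7.586, so N = 8.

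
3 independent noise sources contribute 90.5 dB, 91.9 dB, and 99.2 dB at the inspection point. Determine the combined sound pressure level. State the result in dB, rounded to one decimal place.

100.4 dB

Incoherent sources combine by intensity addition: L_total = 10·log₁₀(Σ 10^(L_i/10)).
Σ 10^(L/10) = 10^(90.5/10) + 10^(91.9/10) + 10^(99.2/10) = 1.099e+10.
L_total = 10·log₁₀(1.099e+10) = 100.41 dB.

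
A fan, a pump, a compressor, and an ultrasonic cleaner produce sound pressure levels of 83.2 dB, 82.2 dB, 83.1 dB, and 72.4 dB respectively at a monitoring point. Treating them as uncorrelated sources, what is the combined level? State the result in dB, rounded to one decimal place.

87.8 dB

For uncorrelated sources the intensities add, so convert each level to linear form, sum, and take 10·log₁₀ of the total.
Σ 10^(L/10) = 10^(83.2/10) + 10^(82.2/10) + 10^(83.1/10) + 10^(72.4/10) = 5.964e+08.
L_total = 10·log₁₀(5.964e+08) = 87.76 dB.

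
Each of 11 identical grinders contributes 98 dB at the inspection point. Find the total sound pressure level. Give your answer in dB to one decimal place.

108.4 dB

N identical incoherent sources raise the level by 10·log₁₀ N.
L_total = 98 + 10·log₁₀(11) = 98 + 10.414 = 108.41 dB.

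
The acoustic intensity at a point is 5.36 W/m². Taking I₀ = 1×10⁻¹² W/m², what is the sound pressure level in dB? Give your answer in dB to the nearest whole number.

127 dB

Dividing by I₀ shifts the exponent by 12: I/I₀ = 5.36×10^12.
L = 10·(0.7292 + 12) = 127.29 dB.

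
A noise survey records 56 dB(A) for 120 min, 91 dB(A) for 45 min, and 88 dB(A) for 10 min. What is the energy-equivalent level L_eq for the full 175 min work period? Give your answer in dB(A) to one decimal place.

The energy average is taken in the linear domain: L_eq = 10·log₁₀[(Σ tᵢ·10^(Lᵢ/10))/T], T = 175 min.
Σ tᵢ·10^(Lᵢ/10) = 120·10^(56/10) + 45·10^(91/10) + 10·10^(88/10) = 6.301e+10.
L_eq = 10·log₁₀(6.301e+10/175) = 85.56 dB(A).

85.6 dB(A)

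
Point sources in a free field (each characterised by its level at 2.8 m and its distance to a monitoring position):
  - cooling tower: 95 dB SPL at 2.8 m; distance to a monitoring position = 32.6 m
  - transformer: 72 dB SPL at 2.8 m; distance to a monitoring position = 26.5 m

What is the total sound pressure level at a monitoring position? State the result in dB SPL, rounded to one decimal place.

73.7 dB SPL

First find each source's level at the receiver (point-source: −20·log₁₀(r/r_ref)), then combine on an intensity basis.
cooling tower: 95 − 20·log₁₀(32.6/2.8) = 95 − 21.32 = 73.68 dB SPL.
transformer: 72 − 20·log₁₀(26.5/2.8) = 72 − 19.52 = 52.48 dB SPL.
Σ 10^(L/10) = 2.351e+07 → L_total = 10·log₁₀(2.351e+07) = 73.71 dB SPL.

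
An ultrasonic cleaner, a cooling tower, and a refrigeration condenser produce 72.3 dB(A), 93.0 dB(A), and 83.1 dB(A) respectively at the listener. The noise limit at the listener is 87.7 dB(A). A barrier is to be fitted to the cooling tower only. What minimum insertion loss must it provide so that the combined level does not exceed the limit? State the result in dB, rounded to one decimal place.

Fixed contribution from the other sources: Σ 10^(L/10) = 10^(72.3/10) + 10^(83.1/10) = 2.212e+08 (83.45 dB(A)).
The limit corresponds to 10^(87.7/10) = 5.888e+08; subtracting the fixed part leaves 3.677e+08 for the cooling tower, i.e. 85.65 dB(A).
Required insertion loss = 93.0 − 85.65 = 7.35 dB.

7.3 dB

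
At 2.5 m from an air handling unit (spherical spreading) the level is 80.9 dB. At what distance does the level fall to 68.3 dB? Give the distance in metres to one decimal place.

The 12.6 dB drop corresponds to a distance ratio of 10^(12.6/20) for a point source.
r₂ = 2.5·10^((80.9−68.3)/20) = 2.5·10^(12.6/20) = 10.66 m.

10.7 m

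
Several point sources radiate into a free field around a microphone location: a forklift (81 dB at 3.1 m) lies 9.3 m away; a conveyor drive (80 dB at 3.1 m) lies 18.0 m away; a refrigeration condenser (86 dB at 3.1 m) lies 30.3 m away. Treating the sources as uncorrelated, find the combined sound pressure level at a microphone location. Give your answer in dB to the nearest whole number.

First find each source's level at the receiver (point-source: −20·log₁₀(r/r_ref)), then combine on an intensity basis.
forklift: 81 − 20·log₁₀(9.3/3.1) = 81 − 9.54 = 71.46 dB.
conveyor drive: 80 − 20·log₁₀(18.0/3.1) = 80 − 15.28 = 64.72 dB.
refrigeration condenser: 86 − 20·log₁₀(30.3/3.1) = 86 − 19.80 = 66.20 dB.
Σ 10^(L/10) = 2.112e+07 → L_total = 10·log₁₀(2.112e+07) = 73.25 dB.

73 dB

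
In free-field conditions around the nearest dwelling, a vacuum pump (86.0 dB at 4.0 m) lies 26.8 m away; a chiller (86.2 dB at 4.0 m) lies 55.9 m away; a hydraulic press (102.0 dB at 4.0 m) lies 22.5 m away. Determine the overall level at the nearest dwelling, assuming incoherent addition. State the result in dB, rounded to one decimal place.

87.1 dB

Propagate each source to the receiver with L = L_ref − 20·log₁₀(r/r_ref), then add intensities.
vacuum pump: 86.0 − 20·log₁₀(26.8/4.0) = 86.0 − 16.52 = 69.48 dB.
chiller: 86.2 − 20·log₁₀(55.9/4.0) = 86.2 − 22.91 = 63.29 dB.
hydraulic press: 102.0 − 20·log₁₀(22.5/4.0) = 102.0 − 15.00 = 87.00 dB.
Σ 10^(L/10) = 5.119e+08 → L_total = 10·log₁₀(5.119e+08) = 87.09 dB.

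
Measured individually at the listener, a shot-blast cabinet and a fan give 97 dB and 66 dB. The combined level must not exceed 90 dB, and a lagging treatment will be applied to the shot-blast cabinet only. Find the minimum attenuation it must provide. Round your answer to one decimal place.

Fixed contribution from the other source: Σ 10^(L/10) = 10^(66/10) = 3.981e+06 (66.00 dB).
To meet 90 dB overall, the treated shot-blast cabinet may contribute at most 10^(90/10) − 3.981e+06 = 9.960e+08, i.e. 89.98 dB.
So the shot-blast cabinet must be reduced from 97 to 89.98 dB: IL = 7.02 dB.

7.0 dB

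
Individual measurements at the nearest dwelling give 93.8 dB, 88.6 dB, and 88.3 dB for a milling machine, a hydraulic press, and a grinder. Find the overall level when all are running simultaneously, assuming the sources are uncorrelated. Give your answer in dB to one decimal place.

For uncorrelated sources the intensities add, so convert each level to linear form, sum, and take 10·log₁₀ of the total.
Σ 10^(L/10) = 10^(93.8/10) + 10^(88.6/10) + 10^(88.3/10) = 3.799e+09.
L_total = 10·log₁₀(3.799e+09) = 95.80 dB.

95.8 dB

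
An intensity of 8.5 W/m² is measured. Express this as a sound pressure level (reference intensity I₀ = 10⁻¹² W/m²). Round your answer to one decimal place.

I/I₀ = 8.5/10⁻¹² = 8.5×10^12, and L = 10·log₁₀(I/I₀).
L = 10·(0.9294 + 12) = 129.29 dB.

129.3 dB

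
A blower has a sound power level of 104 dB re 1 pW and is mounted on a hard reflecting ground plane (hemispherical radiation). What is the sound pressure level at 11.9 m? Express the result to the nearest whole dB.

Free-field hemispherical radiation: L_p = L_w − 10·log₁₀(2π·r²), r = 11.9 m.
2π·r² = 889.8 m², 10·log₁₀ of that is 29.493 dB.
L_p = 104 − 29.493 = 74.51 dB.

75 dB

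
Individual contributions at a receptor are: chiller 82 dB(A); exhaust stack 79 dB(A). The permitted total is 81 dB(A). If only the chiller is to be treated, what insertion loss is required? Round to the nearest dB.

Fixed contribution from the other source: Σ 10^(L/10) = 10^(79/10) = 7.943e+07 (79.00 dB(A)).
The limit corresponds to 10^(81/10) = 1.259e+08; subtracting the fixed part leaves 4.646e+07 for the chiller, i.e. 76.67 dB(A).
Required insertion loss = 82 − 76.67 = 5.33 dB.

5 dB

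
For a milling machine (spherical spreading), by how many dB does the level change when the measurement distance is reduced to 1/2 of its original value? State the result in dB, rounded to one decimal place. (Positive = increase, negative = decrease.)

+6.0 dB

With spherical spreading the level changes by −20·log₁₀(r₂/r₁).
ΔL = −20·log₁₀(0.5) = +6.02 dB.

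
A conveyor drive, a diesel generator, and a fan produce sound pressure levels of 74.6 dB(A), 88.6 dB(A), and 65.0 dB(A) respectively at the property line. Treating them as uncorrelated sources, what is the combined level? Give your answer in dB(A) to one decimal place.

For uncorrelated sources the intensities add, so convert each level to linear form, sum, and take 10·log₁₀ of the total.
Σ 10^(L/10) = 10^(74.6/10) + 10^(88.6/10) + 10^(65.0/10) = 7.564e+08.
L_total = 10·log₁₀(7.564e+08) = 88.79 dB(A).

88.8 dB(A)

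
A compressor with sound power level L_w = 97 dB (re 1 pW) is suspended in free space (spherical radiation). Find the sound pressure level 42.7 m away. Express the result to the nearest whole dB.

The power spreads over a sphere of area 4π·r², so L_p = L_w − 10·log₁₀(4π·r²).
4π·r² = 2.291e+04 m², 10·log₁₀ of that is 43.601 dB.
L_p = 97 − 43.601 = 53.40 dB.

53 dB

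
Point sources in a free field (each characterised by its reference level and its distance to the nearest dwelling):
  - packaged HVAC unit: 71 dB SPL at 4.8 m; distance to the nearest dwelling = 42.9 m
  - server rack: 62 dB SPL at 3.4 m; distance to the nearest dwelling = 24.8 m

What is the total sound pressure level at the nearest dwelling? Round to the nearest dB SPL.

Apply inverse-square spreading to bring every level to the receiver, then sum 10^(L/10).
packaged HVAC unit: 71 − 20·log₁₀(42.9/4.8) = 71 − 19.02 = 51.98 dB SPL.
server rack: 62 − 20·log₁₀(24.8/3.4) = 62 − 17.26 = 44.74 dB SPL.
Σ 10^(L/10) = 1.874e+05 → L_total = 10·log₁₀(1.874e+05) = 52.73 dB SPL.

53 dB SPL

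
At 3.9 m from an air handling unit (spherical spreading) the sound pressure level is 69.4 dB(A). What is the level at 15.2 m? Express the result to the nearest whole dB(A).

Spherical spreading from a point source gives a 20·log₁₀(r₂/r₁) drop.
L₂ = 69.4 − 20·log₁₀(15.2/3.9) = 69.4 − 11.816 = 57.58 dB(A).

58 dB(A)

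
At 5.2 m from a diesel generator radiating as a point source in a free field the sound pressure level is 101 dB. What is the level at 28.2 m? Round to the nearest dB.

Spherical spreading from a point source gives a 20·log₁₀(r₂/r₁) drop.
L₂ = 101 − 20·log₁₀(28.2/5.2) = 101 − 14.685 = 86.32 dB.

86 dB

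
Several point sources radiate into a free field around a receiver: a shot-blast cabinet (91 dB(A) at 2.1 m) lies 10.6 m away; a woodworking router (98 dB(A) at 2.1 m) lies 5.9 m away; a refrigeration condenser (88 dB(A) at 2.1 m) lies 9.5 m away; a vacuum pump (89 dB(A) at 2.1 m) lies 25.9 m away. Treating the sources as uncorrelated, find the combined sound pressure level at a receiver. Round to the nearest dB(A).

89 dB(A)

Apply inverse-square spreading to bring every level to the receiver, then sum 10^(L/10).
shot-blast cabinet: 91 − 20·log₁₀(10.6/2.1) = 91 − 14.06 = 76.94 dB(A).
woodworking router: 98 − 20·log₁₀(5.9/2.1) = 98 − 8.97 = 89.03 dB(A).
refrigeration condenser: 88 − 20·log₁₀(9.5/2.1) = 88 − 13.11 = 74.89 dB(A).
vacuum pump: 89 − 20·log₁₀(25.9/2.1) = 89 − 21.82 = 67.18 dB(A).
Σ 10^(L/10) = 8.848e+08 → L_total = 10·log₁₀(8.848e+08) = 89.47 dB(A).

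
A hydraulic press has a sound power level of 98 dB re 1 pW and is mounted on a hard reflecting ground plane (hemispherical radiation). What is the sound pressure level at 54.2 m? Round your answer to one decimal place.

55.3 dB

Free-field hemispherical radiation: L_p = L_w − 10·log₁₀(2π·r²), r = 54.2 m.
2π·r² = 1.846e+04 m², 10·log₁₀ of that is 42.662 dB.
L_p = 98 − 42.662 = 55.34 dB.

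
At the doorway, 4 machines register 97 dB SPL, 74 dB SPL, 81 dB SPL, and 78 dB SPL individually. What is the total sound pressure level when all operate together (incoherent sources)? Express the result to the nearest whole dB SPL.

97 dB SPL

Incoherent sources combine by intensity addition: L_total = 10·log₁₀(Σ 10^(L_i/10)).
Σ 10^(L/10) = 10^(97/10) + 10^(74/10) + 10^(81/10) + 10^(78/10) = 5.226e+09.
L_total = 10·log₁₀(5.226e+09) = 97.18 dB SPL.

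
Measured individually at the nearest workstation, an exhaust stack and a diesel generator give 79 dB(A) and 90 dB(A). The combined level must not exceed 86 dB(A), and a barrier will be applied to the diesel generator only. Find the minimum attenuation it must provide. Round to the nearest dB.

5 dB

Everything except the diesel generator sums to 10^(79/10) = 7.943e+07 in linear terms, 79.00 dB(A).
To meet 86 dB(A) overall, the treated diesel generator may contribute at most 10^(86/10) − 7.943e+07 = 3.187e+08, i.e. 85.03 dB(A).
Required insertion loss = 90 − 85.03 = 4.97 dB.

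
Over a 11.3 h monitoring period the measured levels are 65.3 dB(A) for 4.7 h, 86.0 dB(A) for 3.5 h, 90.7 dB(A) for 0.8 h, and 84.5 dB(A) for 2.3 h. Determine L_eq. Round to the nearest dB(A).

Weight each interval's intensity by its duration and average over T = 11.3 h:
Σ tᵢ·10^(Lᵢ/10) = 4.7·10^(65.3/10) + 3.5·10^(86.0/10) + 0.8·10^(90.7/10) + 2.3·10^(84.5/10) = 2.997e+09.
L_eq = 10·log₁₀(2.997e+09/11.3) = 84.24 dB(A).

84 dB(A)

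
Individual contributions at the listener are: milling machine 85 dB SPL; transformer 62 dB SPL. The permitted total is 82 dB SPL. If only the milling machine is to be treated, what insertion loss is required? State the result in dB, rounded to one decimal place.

3.0 dB

Everything except the milling machine sums to 10^(62/10) = 1.585e+06 in linear terms, 62.00 dB SPL.
To meet 82 dB SPL overall, the treated milling machine may contribute at most 10^(82/10) − 1.585e+06 = 1.569e+08, i.e. 81.96 dB SPL.
So the milling machine must be reduced from 85 to 81.96 dB SPL: IL = 3.04 dB.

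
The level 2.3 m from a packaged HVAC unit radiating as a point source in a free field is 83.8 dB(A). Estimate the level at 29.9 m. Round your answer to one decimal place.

For a point source, L₂ = L₁ − 20·log₁₀(r₂/r₁).
L₂ = 83.8 − 20·log₁₀(29.9/2.3) = 83.8 − 22.279 = 61.52 dB(A).

61.5 dB(A)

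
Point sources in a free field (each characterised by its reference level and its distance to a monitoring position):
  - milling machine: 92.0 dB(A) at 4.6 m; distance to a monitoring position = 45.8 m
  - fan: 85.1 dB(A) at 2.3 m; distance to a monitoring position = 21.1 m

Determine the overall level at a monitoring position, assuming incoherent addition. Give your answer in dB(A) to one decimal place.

73.0 dB(A)

Propagate each source to the receiver with L = L_ref − 20·log₁₀(r/r_ref), then add intensities.
milling machine: 92.0 − 20·log₁₀(45.8/4.6) = 92.0 − 19.96 = 72.04 dB(A).
fan: 85.1 − 20·log₁₀(21.1/2.3) = 85.1 − 19.25 = 65.85 dB(A).
Σ 10^(L/10) = 1.983e+07 → L_total = 10·log₁₀(1.983e+07) = 72.97 dB(A).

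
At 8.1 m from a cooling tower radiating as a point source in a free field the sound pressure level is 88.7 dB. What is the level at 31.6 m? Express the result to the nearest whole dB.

Point-source attenuation: ΔL = 20·log₁₀(r₂/r₁) = 20·log₁₀(31.6/8.1) = 11.824 dB.
L₂ = 88.7 − 20·log₁₀(31.6/8.1) = 88.7 − 11.824 = 76.88 dB.

77 dB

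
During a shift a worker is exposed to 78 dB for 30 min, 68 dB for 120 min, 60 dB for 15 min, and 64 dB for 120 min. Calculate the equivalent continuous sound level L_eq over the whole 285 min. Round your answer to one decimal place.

The energy average is taken in the linear domain: L_eq = 10·log₁₀[(Σ tᵢ·10^(Lᵢ/10))/T], T = 285 min.
Σ tᵢ·10^(Lᵢ/10) = 30·10^(78/10) + 120·10^(68/10) + 15·10^(60/10) + 120·10^(64/10) = 2.966e+09.
L_eq = 10·log₁₀(2.966e+09/285) = 70.17 dB.

70.2 dB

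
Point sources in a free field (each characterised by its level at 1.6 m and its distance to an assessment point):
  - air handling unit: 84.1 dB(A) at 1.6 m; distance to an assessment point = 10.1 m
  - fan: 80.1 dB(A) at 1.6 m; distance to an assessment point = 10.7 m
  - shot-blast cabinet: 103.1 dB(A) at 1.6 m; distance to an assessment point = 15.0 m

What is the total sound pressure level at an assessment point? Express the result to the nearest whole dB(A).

84 dB(A)

Apply inverse-square spreading to bring every level to the receiver, then sum 10^(L/10).
air handling unit: 84.1 − 20·log₁₀(10.1/1.6) = 84.1 − 16.00 = 68.10 dB(A).
fan: 80.1 − 20·log₁₀(10.7/1.6) = 80.1 − 16.51 = 63.59 dB(A).
shot-blast cabinet: 103.1 − 20·log₁₀(15.0/1.6) = 103.1 − 19.44 = 83.66 dB(A).
Σ 10^(L/10) = 2.410e+08 → L_total = 10·log₁₀(2.410e+08) = 83.82 dB(A).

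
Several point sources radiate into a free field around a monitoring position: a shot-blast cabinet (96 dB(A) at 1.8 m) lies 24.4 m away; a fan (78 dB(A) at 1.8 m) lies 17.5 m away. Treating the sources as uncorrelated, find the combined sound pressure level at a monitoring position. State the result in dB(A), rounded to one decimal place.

73.5 dB(A)

Propagate each source to the receiver with L = L_ref − 20·log₁₀(r/r_ref), then add intensities.
shot-blast cabinet: 96 − 20·log₁₀(24.4/1.8) = 96 − 22.64 = 73.36 dB(A).
fan: 78 − 20·log₁₀(17.5/1.8) = 78 − 19.76 = 58.24 dB(A).
Σ 10^(L/10) = 2.233e+07 → L_total = 10·log₁₀(2.233e+07) = 73.49 dB(A).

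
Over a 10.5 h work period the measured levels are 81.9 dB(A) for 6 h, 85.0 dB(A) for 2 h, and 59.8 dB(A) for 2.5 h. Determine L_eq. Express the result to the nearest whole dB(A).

82 dB(A)

L_eq = 10·log₁₀[(1/T)·Σ tᵢ·10^(Lᵢ/10)] with T = 10.5 h.
Σ tᵢ·10^(Lᵢ/10) = 6·10^(81.9/10) + 2·10^(85.0/10) + 2.5·10^(59.8/10) = 1.564e+09.
L_eq = 10·log₁₀(1.564e+09/10.5) = 81.73 dB(A).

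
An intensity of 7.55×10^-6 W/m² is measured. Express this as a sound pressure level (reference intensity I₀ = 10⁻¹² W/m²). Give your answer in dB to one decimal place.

68.8 dB

L = 10·log₁₀(I/I₀) = 10·log₁₀(7.55×10^-6/10⁻¹²) = 10·log₁₀(7.55×10^6).
L = 10·(0.8779 + 6) = 68.78 dB.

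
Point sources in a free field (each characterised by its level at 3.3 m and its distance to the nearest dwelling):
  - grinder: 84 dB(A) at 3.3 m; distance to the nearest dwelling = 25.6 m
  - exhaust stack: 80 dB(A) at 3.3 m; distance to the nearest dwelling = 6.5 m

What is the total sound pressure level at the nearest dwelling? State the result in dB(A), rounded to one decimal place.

74.8 dB(A)

Propagate each source to the receiver with L = L_ref − 20·log₁₀(r/r_ref), then add intensities.
grinder: 84 − 20·log₁₀(25.6/3.3) = 84 − 17.79 = 66.21 dB(A).
exhaust stack: 80 − 20·log₁₀(6.5/3.3) = 80 − 5.89 = 74.11 dB(A).
Σ 10^(L/10) = 2.995e+07 → L_total = 10·log₁₀(2.995e+07) = 74.76 dB(A).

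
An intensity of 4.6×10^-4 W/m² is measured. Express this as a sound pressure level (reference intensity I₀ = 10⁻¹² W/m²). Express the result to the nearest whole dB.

87 dB

I/I₀ = 4.6×10^-4/10⁻¹² = 4.6×10^8, and L = 10·log₁₀(I/I₀).
L = 10·(0.6628 + 8) = 86.63 dB.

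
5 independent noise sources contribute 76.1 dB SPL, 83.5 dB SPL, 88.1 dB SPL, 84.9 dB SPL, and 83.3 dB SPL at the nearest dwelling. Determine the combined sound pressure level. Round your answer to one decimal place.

91.6 dB SPL

For uncorrelated sources the intensities add, so convert each level to linear form, sum, and take 10·log₁₀ of the total.
Σ 10^(L/10) = 10^(76.1/10) + 10^(83.5/10) + 10^(88.1/10) + 10^(84.9/10) + 10^(83.3/10) = 1.433e+09.
L_total = 10·log₁₀(1.433e+09) = 91.56 dB SPL.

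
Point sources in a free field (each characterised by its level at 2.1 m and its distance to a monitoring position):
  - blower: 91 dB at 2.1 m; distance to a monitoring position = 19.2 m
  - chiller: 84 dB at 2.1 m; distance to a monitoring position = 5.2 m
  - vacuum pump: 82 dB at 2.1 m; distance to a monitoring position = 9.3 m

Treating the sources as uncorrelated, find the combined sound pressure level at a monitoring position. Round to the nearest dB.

Apply inverse-square spreading to bring every level to the receiver, then sum 10^(L/10).
blower: 91 − 20·log₁₀(19.2/2.1) = 91 − 19.22 = 71.78 dB.
chiller: 84 − 20·log₁₀(5.2/2.1) = 84 − 7.88 = 76.12 dB.
vacuum pump: 82 − 20·log₁₀(9.3/2.1) = 82 − 12.93 = 69.07 dB.
Σ 10^(L/10) = 6.411e+07 → L_total = 10·log₁₀(6.411e+07) = 78.07 dB.

78 dB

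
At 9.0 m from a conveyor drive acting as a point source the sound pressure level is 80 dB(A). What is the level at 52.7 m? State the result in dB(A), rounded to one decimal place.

64.6 dB(A)

Point-source attenuation: ΔL = 20·log₁₀(r₂/r₁) = 20·log₁₀(52.7/9.0) = 15.351 dB.
L₂ = 80 − 20·log₁₀(52.7/9.0) = 80 − 15.351 = 64.65 dB(A).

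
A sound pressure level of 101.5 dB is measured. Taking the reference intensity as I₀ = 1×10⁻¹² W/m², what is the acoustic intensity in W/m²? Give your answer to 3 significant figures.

L = 10·log₁₀(I/I₀) ⇒ I = I₀·10^(L/10) = 10⁻¹² × 10^10.15.

0.0141 W/m²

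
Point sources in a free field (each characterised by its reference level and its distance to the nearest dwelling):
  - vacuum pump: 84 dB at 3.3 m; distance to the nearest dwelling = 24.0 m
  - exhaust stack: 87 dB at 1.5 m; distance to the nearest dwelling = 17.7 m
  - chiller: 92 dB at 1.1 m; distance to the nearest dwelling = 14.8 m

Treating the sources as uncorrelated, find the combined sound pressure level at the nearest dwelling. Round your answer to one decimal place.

Apply inverse-square spreading to bring every level to the receiver, then sum 10^(L/10).
vacuum pump: 84 − 20·log₁₀(24.0/3.3) = 84 − 17.23 = 66.77 dB.
exhaust stack: 87 − 20·log₁₀(17.7/1.5) = 87 − 21.44 = 65.56 dB.
chiller: 92 − 20·log₁₀(14.8/1.1) = 92 − 22.58 = 69.42 dB.
Σ 10^(L/10) = 1.710e+07 → L_total = 10·log₁₀(1.710e+07) = 72.33 dB.

72.3 dB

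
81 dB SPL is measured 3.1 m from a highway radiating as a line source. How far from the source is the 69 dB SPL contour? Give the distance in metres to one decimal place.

49.1 m

The 12.0 dB drop corresponds to a distance ratio of 10^(12.0/10) for a line source.
r₂ = 3.1·10^((81−69)/10) = 3.1·10^(12.0/10) = 49.13 m.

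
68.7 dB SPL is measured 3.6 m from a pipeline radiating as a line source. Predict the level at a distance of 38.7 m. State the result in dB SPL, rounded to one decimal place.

For a line source, L₂ = L₁ − 10·log₁₀(r₂/r₁).
L₂ = 68.7 − 10·log₁₀(38.7/3.6) = 68.7 − 10.314 = 58.39 dB SPL.

58.4 dB SPL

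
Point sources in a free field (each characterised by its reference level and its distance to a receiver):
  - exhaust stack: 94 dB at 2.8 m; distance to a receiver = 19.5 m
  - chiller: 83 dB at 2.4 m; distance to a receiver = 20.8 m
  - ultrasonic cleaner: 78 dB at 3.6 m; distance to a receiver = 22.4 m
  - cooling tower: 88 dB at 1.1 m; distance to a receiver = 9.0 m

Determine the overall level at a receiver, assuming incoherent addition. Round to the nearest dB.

Apply inverse-square spreading to bring every level to the receiver, then sum 10^(L/10).
exhaust stack: 94 − 20·log₁₀(19.5/2.8) = 94 − 16.86 = 77.14 dB.
chiller: 83 − 20·log₁₀(20.8/2.4) = 83 − 18.76 = 64.24 dB.
ultrasonic cleaner: 78 − 20·log₁₀(22.4/3.6) = 78 − 15.88 = 62.12 dB.
cooling tower: 88 − 20·log₁₀(9.0/1.1) = 88 − 18.26 = 69.74 dB.
Σ 10^(L/10) = 6.550e+07 → L_total = 10·log₁₀(6.550e+07) = 78.16 dB.

78 dB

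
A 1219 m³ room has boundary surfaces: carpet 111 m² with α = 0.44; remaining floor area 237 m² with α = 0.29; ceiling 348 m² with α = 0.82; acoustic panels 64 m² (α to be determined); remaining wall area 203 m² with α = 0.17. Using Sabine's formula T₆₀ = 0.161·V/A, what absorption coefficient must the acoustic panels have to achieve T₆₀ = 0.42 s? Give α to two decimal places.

0.47

From T₆₀ = 0.161·V/A, the target T₆₀ = 0.42 s needs A = 0.161·1219/0.42 = 467.28 m².
Absorption from the other surfaces = 111·0.44 + 237·0.29 + 348·0.82 + 203·0.17 = 437.44 m², so the acoustic panels must supply 29.84 m² over 64 m².
α = 29.84/64 = 0.466.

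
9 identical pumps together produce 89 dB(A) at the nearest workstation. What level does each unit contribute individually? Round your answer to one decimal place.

79.5 dB(A)

For N identical incoherent sources L_total = L₁ + 10·log₁₀ N, so L₁ = 89 − 10·log₁₀(9) = 89 − 9.542.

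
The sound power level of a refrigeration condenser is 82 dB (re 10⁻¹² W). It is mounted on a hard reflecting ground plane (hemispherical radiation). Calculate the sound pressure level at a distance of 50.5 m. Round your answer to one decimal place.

40.0 dB

Free-field hemispherical radiation: L_p = L_w − 10·log₁₀(2π·r²), r = 50.5 m.
2π·r² = 1.602e+04 m², 10·log₁₀ of that is 42.048 dB.
L_p = 82 − 42.048 = 39.95 dB.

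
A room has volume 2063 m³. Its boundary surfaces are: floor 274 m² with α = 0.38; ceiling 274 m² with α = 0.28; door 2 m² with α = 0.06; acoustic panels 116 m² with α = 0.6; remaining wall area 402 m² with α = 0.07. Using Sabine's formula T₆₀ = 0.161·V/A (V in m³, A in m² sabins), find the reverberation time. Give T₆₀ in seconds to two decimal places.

1.19 s

A = Σ Sᵢαᵢ = 274·0.38 + 274·0.28 + 2·0.06 + 116·0.6 + 402·0.07 = 278.70 m².
T₆₀ = 0.161·V/A = 0.161·2063/278.70 = 1.192 s.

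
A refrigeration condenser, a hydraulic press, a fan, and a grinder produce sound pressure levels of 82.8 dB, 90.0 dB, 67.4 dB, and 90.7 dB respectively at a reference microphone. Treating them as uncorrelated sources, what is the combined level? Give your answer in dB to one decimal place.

Incoherent sources combine by intensity addition: L_total = 10·log₁₀(Σ 10^(L_i/10)).
Σ 10^(L/10) = 10^(82.8/10) + 10^(90.0/10) + 10^(67.4/10) + 10^(90.7/10) = 2.371e+09.
L_total = 10·log₁₀(2.371e+09) = 93.75 dB.

93.7 dB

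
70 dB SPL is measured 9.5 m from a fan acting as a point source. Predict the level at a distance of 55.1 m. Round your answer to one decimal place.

54.7 dB SPL

For a point source, L₂ = L₁ − 20·log₁₀(r₂/r₁).
L₂ = 70 − 20·log₁₀(55.1/9.5) = 70 − 15.269 = 54.73 dB SPL.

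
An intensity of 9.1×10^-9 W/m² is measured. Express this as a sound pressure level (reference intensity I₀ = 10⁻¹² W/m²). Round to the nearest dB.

L = 10·log₁₀(I/I₀) = 10·log₁₀(9.1×10^-9/10⁻¹²) = 10·log₁₀(9.1×10^3).
L = 10·(0.9590 + 3) = 39.59 dB.

40 dB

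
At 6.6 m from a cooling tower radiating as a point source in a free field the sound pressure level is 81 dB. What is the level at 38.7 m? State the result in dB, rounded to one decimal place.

Spherical spreading from a point source gives a 20·log₁₀(r₂/r₁) drop.
L₂ = 81 − 20·log₁₀(38.7/6.6) = 81 − 15.363 = 65.64 dB.

65.6 dB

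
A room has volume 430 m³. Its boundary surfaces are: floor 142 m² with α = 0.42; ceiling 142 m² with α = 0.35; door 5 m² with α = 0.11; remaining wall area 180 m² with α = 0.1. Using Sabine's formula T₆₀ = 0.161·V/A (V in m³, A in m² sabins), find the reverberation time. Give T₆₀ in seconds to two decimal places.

0.54 s

A = Σ Sᵢαᵢ = 142·0.42 + 142·0.35 + 5·0.11 + 180·0.1 = 127.89 m².
T₆₀ = 0.161 × 430 / 127.89 = 0.541 s.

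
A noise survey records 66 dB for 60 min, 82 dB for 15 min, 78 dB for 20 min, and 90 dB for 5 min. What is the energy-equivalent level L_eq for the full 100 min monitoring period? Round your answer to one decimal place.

L_eq = 10·log₁₀[(1/T)·Σ tᵢ·10^(Lᵢ/10)] with T = 100 min.
Σ tᵢ·10^(Lᵢ/10) = 60·10^(66/10) + 15·10^(82/10) + 20·10^(78/10) + 5·10^(90/10) = 8.878e+09.
L_eq = 10·log₁₀(8.878e+09/100) = 79.48 dB.

79.5 dB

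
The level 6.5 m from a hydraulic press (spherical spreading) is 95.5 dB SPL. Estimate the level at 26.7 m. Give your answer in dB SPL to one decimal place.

83.2 dB SPL

Spherical spreading from a point source gives a 20·log₁₀(r₂/r₁) drop.
L₂ = 95.5 − 20·log₁₀(26.7/6.5) = 95.5 − 12.272 = 83.23 dB SPL.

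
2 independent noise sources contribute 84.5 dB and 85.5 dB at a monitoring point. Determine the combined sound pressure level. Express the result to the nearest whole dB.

Incoherent sources combine by intensity addition: L_total = 10·log₁₀(Σ 10^(L_i/10)).
Σ 10^(L/10) = 10^(84.5/10) + 10^(85.5/10) = 6.367e+08.
L_total = 10·log₁₀(6.367e+08) = 88.04 dB.

88 dB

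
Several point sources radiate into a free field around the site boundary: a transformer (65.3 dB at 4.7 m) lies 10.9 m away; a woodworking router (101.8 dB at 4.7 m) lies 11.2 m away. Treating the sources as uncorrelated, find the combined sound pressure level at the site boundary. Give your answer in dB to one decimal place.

94.3 dB

Propagate each source to the receiver with L = L_ref − 20·log₁₀(r/r_ref), then add intensities.
transformer: 65.3 − 20·log₁₀(10.9/4.7) = 65.3 − 7.31 = 57.99 dB.
woodworking router: 101.8 − 20·log₁₀(11.2/4.7) = 101.8 − 7.54 = 94.26 dB.
Σ 10^(L/10) = 2.666e+09 → L_total = 10·log₁₀(2.666e+09) = 94.26 dB.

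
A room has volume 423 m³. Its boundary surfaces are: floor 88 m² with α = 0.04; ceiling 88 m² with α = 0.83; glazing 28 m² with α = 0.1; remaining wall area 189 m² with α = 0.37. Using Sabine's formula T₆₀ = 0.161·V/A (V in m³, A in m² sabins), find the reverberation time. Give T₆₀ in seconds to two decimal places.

A = Σ Sᵢαᵢ = 88·0.04 + 88·0.83 + 28·0.1 + 189·0.37 = 149.29 m².
T₆₀ = 0.161 × 423 / 149.29 = 0.456 s.

0.46 s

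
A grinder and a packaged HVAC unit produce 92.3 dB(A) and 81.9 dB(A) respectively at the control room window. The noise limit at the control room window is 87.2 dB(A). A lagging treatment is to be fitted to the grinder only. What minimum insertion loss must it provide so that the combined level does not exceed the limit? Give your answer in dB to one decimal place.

6.6 dB

Everything except the grinder sums to 10^(81.9/10) = 1.549e+08 in linear terms, 81.90 dB(A).
To meet 87.2 dB(A) overall, the treated grinder may contribute at most 10^(87.2/10) − 1.549e+08 = 3.699e+08, i.e. 85.68 dB(A).
Required insertion loss = 92.3 − 85.68 = 6.62 dB.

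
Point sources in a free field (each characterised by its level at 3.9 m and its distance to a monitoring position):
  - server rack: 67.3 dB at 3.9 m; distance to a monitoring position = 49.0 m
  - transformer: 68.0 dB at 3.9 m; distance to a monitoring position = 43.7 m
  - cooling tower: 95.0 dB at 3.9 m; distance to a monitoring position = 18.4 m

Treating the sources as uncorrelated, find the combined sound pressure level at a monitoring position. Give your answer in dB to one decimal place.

Propagate each source to the receiver with L = L_ref − 20·log₁₀(r/r_ref), then add intensities.
server rack: 67.3 − 20·log₁₀(49.0/3.9) = 67.3 − 21.98 = 45.32 dB.
transformer: 68.0 − 20·log₁₀(43.7/3.9) = 68.0 − 20.99 = 47.01 dB.
cooling tower: 95.0 − 20·log₁₀(18.4/3.9) = 95.0 − 13.48 = 81.52 dB.
Σ 10^(L/10) = 1.422e+08 → L_total = 10·log₁₀(1.422e+08) = 81.53 dB.

81.5 dB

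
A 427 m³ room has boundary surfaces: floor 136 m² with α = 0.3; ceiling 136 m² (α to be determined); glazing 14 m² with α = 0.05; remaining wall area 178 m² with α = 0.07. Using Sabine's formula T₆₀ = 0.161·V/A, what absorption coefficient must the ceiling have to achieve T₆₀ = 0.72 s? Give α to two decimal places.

0.31

Required total absorption A = 0.161·427/0.72 = 95.48 m².
Absorption from the other surfaces = 136·0.3 + 14·0.05 + 178·0.07 = 53.96 m², so the ceiling must supply 41.52 m² over 136 m².
α = 41.52/136 = 0.305.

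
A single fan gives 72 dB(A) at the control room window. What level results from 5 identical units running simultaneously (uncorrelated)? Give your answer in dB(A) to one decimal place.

79.0 dB(A)

N identical incoherent sources raise the level by 10·log₁₀ N.
L_total = 72 + 10·log₁₀(5) = 72 + 6.990 = 78.99 dB(A).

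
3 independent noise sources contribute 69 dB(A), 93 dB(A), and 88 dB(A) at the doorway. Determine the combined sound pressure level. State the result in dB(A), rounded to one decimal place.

Incoherent sources combine by intensity addition: L_total = 10·log₁₀(Σ 10^(L_i/10)).
Σ 10^(L/10) = 10^(69/10) + 10^(93/10) + 10^(88/10) = 2.634e+09.
L_total = 10·log₁₀(2.634e+09) = 94.21 dB(A).

94.2 dB(A)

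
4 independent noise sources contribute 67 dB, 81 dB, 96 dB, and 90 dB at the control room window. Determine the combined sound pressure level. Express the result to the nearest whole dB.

97 dB

Incoherent sources combine by intensity addition: L_total = 10·log₁₀(Σ 10^(L_i/10)).
Σ 10^(L/10) = 10^(67/10) + 10^(81/10) + 10^(96/10) + 10^(90/10) = 5.112e+09.
L_total = 10·log₁₀(5.112e+09) = 97.09 dB.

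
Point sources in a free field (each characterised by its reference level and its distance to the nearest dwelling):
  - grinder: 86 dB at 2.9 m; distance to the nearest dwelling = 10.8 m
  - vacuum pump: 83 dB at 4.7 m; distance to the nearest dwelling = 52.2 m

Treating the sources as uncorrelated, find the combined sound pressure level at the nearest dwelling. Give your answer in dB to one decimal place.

Propagate each source to the receiver with L = L_ref − 20·log₁₀(r/r_ref), then add intensities.
grinder: 86 − 20·log₁₀(10.8/2.9) = 86 − 11.42 = 74.58 dB.
vacuum pump: 83 − 20·log₁₀(52.2/4.7) = 83 − 20.91 = 62.09 dB.
Σ 10^(L/10) = 3.032e+07 → L_total = 10·log₁₀(3.032e+07) = 74.82 dB.

74.8 dB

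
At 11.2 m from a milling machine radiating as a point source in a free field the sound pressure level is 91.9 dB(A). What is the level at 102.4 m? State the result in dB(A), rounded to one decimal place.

Point-source attenuation: ΔL = 20·log₁₀(r₂/r₁) = 20·log₁₀(102.4/11.2) = 19.222 dB.
L₂ = 91.9 − 20·log₁₀(102.4/11.2) = 91.9 − 19.222 = 72.68 dB(A).

72.7 dB(A)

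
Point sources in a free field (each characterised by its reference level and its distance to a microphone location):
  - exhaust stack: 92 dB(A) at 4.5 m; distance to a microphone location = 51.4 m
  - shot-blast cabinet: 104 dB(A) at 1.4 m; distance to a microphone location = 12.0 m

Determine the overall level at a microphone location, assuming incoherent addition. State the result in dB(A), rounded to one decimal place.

85.5 dB(A)

Apply inverse-square spreading to bring every level to the receiver, then sum 10^(L/10).
exhaust stack: 92 − 20·log₁₀(51.4/4.5) = 92 − 21.16 = 70.84 dB(A).
shot-blast cabinet: 104 − 20·log₁₀(12.0/1.4) = 104 − 18.66 = 85.34 dB(A).
Σ 10^(L/10) = 3.540e+08 → L_total = 10·log₁₀(3.540e+08) = 85.49 dB(A).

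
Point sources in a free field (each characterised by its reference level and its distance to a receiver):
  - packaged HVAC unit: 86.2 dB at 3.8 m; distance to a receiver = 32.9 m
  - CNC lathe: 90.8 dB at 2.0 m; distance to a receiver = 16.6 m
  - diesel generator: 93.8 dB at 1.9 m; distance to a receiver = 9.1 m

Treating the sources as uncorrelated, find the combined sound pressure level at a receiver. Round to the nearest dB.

81 dB

Apply inverse-square spreading to bring every level to the receiver, then sum 10^(L/10).
packaged HVAC unit: 86.2 − 20·log₁₀(32.9/3.8) = 86.2 − 18.75 = 67.45 dB.
CNC lathe: 90.8 − 20·log₁₀(16.6/2.0) = 90.8 − 18.38 = 72.42 dB.
diesel generator: 93.8 − 20·log₁₀(9.1/1.9) = 93.8 − 13.61 = 80.19 dB.
Σ 10^(L/10) = 1.276e+08 → L_total = 10·log₁₀(1.276e+08) = 81.06 dB.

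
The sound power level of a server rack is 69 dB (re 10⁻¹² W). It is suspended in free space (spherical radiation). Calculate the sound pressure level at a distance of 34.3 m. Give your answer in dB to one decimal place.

27.3 dB

Free-field spherical radiation: L_p = L_w − 10·log₁₀(4π·r²), r = 34.3 m.
4π·r² = 1.478e+04 m², 10·log₁₀ of that is 41.698 dB.
L_p = 69 − 41.698 = 27.30 dB.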